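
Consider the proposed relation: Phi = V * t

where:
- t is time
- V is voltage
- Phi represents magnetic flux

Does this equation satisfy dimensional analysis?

Yes

t (time) has dimensions [T].
V (voltage) has dimensions [I^-1 L^2 M T^-3].
Phi (magnetic flux) has dimensions [I^-1 L^2 M T^-2].

Left side: [I^-1 L^2 M T^-2]
Right side: [I^-1 L^2 M T^-2]

Both sides have the same dimensions, so the equation is dimensionally consistent.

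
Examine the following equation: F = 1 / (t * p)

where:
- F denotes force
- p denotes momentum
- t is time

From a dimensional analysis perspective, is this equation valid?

No

F (force) has dimensions [L M T^-2].
p (momentum) has dimensions [L M T^-1].
t (time) has dimensions [T].

Left side: [L M T^-2]
Right side: [L^-1 M^-1]

The two sides have different dimensions, so the equation is NOT dimensionally consistent.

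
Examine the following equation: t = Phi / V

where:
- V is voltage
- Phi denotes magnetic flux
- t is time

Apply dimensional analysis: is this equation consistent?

Yes

V (voltage) has dimensions [I^-1 L^2 M T^-3].
Phi (magnetic flux) has dimensions [I^-1 L^2 M T^-2].
t (time) has dimensions [T].

Left side: [T]
Right side: [T]

Both sides have the same dimensions, so the equation is dimensionally consistent.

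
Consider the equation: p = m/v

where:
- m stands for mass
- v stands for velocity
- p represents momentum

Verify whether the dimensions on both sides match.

No

m (mass) has dimensions [M].
v (velocity) has dimensions [L T^-1].
p (momentum) has dimensions [L M T^-1].

Left side: [L M T^-1]
Right side: [L^-1 M T]

The two sides have different dimensions, so the equation is NOT dimensionally consistent.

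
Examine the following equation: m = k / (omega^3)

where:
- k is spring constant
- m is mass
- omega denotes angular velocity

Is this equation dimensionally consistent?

No

k (spring constant) has dimensions [M T^-2].
m (mass) has dimensions [M].
omega (angular velocity) has dimensions [T^-1].

Left side: [M]
Right side: [M T]

The two sides have different dimensions, so the equation is NOT dimensionally consistent.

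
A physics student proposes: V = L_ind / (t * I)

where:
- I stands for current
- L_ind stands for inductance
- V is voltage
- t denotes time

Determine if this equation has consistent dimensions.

No

I (current) has dimensions [I].
L_ind (inductance) has dimensions [I^-2 L^2 M T^-2].
V (voltage) has dimensions [I^-1 L^2 M T^-3].
t (time) has dimensions [T].

Left side: [I^-1 L^2 M T^-3]
Right side: [I^-3 L^2 M T^-3]

The two sides have different dimensions, so the equation is NOT dimensionally consistent.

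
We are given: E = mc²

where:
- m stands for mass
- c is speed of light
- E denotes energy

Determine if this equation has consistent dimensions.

Yes

m (mass) has dimensions [M].
c (speed of light) has dimensions [L T^-1].
E (energy) has dimensions [L^2 M T^-2].

Left side: [L^2 M T^-2]
Right side: [L^2 M T^-2]

Both sides have the same dimensions, so the equation is dimensionally consistent.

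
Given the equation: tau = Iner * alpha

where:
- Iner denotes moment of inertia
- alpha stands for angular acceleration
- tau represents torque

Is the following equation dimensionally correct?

Yes

Iner (moment of inertia) has dimensions [L^2 M].
alpha (angular acceleration) has dimensions [T^-2].
tau (torque) has dimensions [L^2 M T^-2].

Left side: [L^2 M T^-2]
Right side: [L^2 M T^-2]

Both sides have the same dimensions, so the equation is dimensionally consistent.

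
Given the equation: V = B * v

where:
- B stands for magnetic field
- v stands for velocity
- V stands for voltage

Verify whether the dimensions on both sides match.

No

B (magnetic field) has dimensions [I^-1 M T^-2].
v (velocity) has dimensions [L T^-1].
V (voltage) has dimensions [I^-1 L^2 M T^-3].

Left side: [I^-1 L^2 M T^-3]
Right side: [I^-1 L M T^-3]

The two sides have different dimensions, so the equation is NOT dimensionally consistent.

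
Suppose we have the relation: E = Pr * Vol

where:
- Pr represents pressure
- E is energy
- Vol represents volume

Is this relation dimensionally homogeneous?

Yes

Pr (pressure) has dimensions [L^-1 M T^-2].
E (energy) has dimensions [L^2 M T^-2].
Vol (volume) has dimensions [L^3].

Left side: [L^2 M T^-2]
Right side: [L^2 M T^-2]

Both sides have the same dimensions, so the equation is dimensionally consistent.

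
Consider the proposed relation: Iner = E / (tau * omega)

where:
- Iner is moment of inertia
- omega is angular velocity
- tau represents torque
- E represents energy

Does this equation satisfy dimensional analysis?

No

Iner (moment of inertia) has dimensions [L^2 M].
omega (angular velocity) has dimensions [T^-1].
tau (torque) has dimensions [L^2 M T^-2].
E (energy) has dimensions [L^2 M T^-2].

Left side: [L^2 M]
Right side: [T]

The two sides have different dimensions, so the equation is NOT dimensionally consistent.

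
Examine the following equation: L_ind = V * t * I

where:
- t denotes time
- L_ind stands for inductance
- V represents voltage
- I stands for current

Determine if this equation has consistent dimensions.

No

t (time) has dimensions [T].
L_ind (inductance) has dimensions [I^-2 L^2 M T^-2].
V (voltage) has dimensions [I^-1 L^2 M T^-3].
I (current) has dimensions [I].

Left side: [I^-2 L^2 M T^-2]
Right side: [L^2 M T^-2]

The two sides have different dimensions, so the equation is NOT dimensionally consistent.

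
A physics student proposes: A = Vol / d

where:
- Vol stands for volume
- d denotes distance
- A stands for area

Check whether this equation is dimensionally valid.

Yes

Vol (volume) has dimensions [L^3].
d (distance) has dimensions [L].
A (area) has dimensions [L^2].

Left side: [L^2]
Right side: [L^2]

Both sides have the same dimensions, so the equation is dimensionally consistent.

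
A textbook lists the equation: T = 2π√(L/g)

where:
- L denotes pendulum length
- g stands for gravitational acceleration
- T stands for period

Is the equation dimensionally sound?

Yes

L (pendulum length) has dimensions [L].
g (gravitational acceleration) has dimensions [L T^-2].
T (period) has dimensions [T].

Left side: [T]
Right side: [T]

Both sides have the same dimensions, so the equation is dimensionally consistent.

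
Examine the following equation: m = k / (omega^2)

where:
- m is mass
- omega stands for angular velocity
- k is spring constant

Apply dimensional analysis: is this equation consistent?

Yes

m (mass) has dimensions [M].
omega (angular velocity) has dimensions [T^-1].
k (spring constant) has dimensions [M T^-2].

Left side: [M]
Right side: [M]

Both sides have the same dimensions, so the equation is dimensionally consistent.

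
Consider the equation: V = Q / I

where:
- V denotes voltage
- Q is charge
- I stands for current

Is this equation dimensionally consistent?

No

V (voltage) has dimensions [I^-1 L^2 M T^-3].
Q (charge) has dimensions [I T].
I (current) has dimensions [I].

Left side: [I^-1 L^2 M T^-3]
Right side: [T]

The two sides have different dimensions, so the equation is NOT dimensionally consistent.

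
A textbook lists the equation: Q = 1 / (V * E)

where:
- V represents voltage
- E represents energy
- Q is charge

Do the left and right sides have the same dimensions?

No

V (voltage) has dimensions [I^-1 L^2 M T^-3].
E (energy) has dimensions [L^2 M T^-2].
Q (charge) has dimensions [I T].

Left side: [I T]
Right side: [I L^-4 M^-2 T^5]

The two sides have different dimensions, so the equation is NOT dimensionally consistent.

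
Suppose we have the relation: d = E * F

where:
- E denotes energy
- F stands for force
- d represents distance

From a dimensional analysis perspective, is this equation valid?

No

E (energy) has dimensions [L^2 M T^-2].
F (force) has dimensions [L M T^-2].
d (distance) has dimensions [L].

Left side: [L]
Right side: [L^3 M^2 T^-4]

The two sides have different dimensions, so the equation is NOT dimensionally consistent.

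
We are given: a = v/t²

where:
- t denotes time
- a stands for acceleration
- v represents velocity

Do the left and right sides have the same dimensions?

No

t (time) has dimensions [T].
a (acceleration) has dimensions [L T^-2].
v (velocity) has dimensions [L T^-1].

Left side: [L T^-2]
Right side: [L T^-3]

The two sides have different dimensions, so the equation is NOT dimensionally consistent.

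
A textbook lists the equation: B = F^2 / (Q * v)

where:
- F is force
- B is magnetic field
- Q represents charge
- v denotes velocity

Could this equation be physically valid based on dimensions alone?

No

F (force) has dimensions [L M T^-2].
B (magnetic field) has dimensions [I^-1 M T^-2].
Q (charge) has dimensions [I T].
v (velocity) has dimensions [L T^-1].

Left side: [I^-1 M T^-2]
Right side: [I^-1 L M^2 T^-4]

The two sides have different dimensions, so the equation is NOT dimensionally consistent.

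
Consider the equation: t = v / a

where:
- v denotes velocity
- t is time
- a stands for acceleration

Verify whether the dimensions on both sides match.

Yes

v (velocity) has dimensions [L T^-1].
t (time) has dimensions [T].
a (acceleration) has dimensions [L T^-2].

Left side: [T]
Right side: [T]

Both sides have the same dimensions, so the equation is dimensionally consistent.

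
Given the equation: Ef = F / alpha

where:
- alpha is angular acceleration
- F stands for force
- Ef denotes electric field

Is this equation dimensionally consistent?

No

alpha (angular acceleration) has dimensions [T^-2].
F (force) has dimensions [L M T^-2].
Ef (electric field) has dimensions [I^-1 L M T^-3].

Left side: [I^-1 L M T^-3]
Right side: [L M]

The two sides have different dimensions, so the equation is NOT dimensionally consistent.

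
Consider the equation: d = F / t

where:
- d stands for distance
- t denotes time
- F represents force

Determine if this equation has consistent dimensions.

No

d (distance) has dimensions [L].
t (time) has dimensions [T].
F (force) has dimensions [L M T^-2].

Left side: [L]
Right side: [L M T^-3]

The two sides have different dimensions, so the equation is NOT dimensionally consistent.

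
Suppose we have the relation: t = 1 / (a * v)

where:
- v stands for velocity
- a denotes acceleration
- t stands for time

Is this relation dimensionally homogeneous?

No

v (velocity) has dimensions [L T^-1].
a (acceleration) has dimensions [L T^-2].
t (time) has dimensions [T].

Left side: [T]
Right side: [L^-2 T^3]

The two sides have different dimensions, so the equation is NOT dimensionally consistent.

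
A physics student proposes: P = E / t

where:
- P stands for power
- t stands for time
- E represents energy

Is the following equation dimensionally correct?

Yes

P (power) has dimensions [L^2 M T^-3].
t (time) has dimensions [T].
E (energy) has dimensions [L^2 M T^-2].

Left side: [L^2 M T^-3]
Right side: [L^2 M T^-3]

Both sides have the same dimensions, so the equation is dimensionally consistent.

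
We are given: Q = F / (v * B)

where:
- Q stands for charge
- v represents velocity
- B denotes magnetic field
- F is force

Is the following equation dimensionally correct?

Yes

Q (charge) has dimensions [I T].
v (velocity) has dimensions [L T^-1].
B (magnetic field) has dimensions [I^-1 M T^-2].
F (force) has dimensions [L M T^-2].

Left side: [I T]
Right side: [I T]

Both sides have the same dimensions, so the equation is dimensionally consistent.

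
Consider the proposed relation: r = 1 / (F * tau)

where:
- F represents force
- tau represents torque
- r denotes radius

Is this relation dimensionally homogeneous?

No

F (force) has dimensions [L M T^-2].
tau (torque) has dimensions [L^2 M T^-2].
r (radius) has dimensions [L].

Left side: [L]
Right side: [L^-3 M^-2 T^4]

The two sides have different dimensions, so the equation is NOT dimensionally consistent.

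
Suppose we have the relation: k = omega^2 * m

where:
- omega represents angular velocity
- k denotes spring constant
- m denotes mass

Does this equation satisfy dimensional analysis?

Yes

omega (angular velocity) has dimensions [T^-1].
k (spring constant) has dimensions [M T^-2].
m (mass) has dimensions [M].

Left side: [M T^-2]
Right side: [M T^-2]

Both sides have the same dimensions, so the equation is dimensionally consistent.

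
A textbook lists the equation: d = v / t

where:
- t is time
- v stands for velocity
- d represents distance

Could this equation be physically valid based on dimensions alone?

No

t (time) has dimensions [T].
v (velocity) has dimensions [L T^-1].
d (distance) has dimensions [L].

Left side: [L]
Right side: [L T^-2]

The two sides have different dimensions, so the equation is NOT dimensionally consistent.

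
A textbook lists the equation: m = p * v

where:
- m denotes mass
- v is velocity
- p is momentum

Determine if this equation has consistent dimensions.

No

m (mass) has dimensions [M].
v (velocity) has dimensions [L T^-1].
p (momentum) has dimensions [L M T^-1].

Left side: [M]
Right side: [L^2 M T^-2]

The two sides have different dimensions, so the equation is NOT dimensionally consistent.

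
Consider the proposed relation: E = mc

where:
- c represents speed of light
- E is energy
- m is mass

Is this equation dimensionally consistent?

No

c (speed of light) has dimensions [L T^-1].
E (energy) has dimensions [L^2 M T^-2].
m (mass) has dimensions [M].

Left side: [L^2 M T^-2]
Right side: [L M T^-1]

The two sides have different dimensions, so the equation is NOT dimensionally consistent.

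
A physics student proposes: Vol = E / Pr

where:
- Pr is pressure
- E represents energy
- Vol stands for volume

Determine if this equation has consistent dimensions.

Yes

Pr (pressure) has dimensions [L^-1 M T^-2].
E (energy) has dimensions [L^2 M T^-2].
Vol (volume) has dimensions [L^3].

Left side: [L^3]
Right side: [L^3]

Both sides have the same dimensions, so the equation is dimensionally consistent.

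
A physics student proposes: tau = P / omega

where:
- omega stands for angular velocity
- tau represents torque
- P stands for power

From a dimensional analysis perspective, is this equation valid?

Yes

omega (angular velocity) has dimensions [T^-1].
tau (torque) has dimensions [L^2 M T^-2].
P (power) has dimensions [L^2 M T^-3].

Left side: [L^2 M T^-2]
Right side: [L^2 M T^-2]

Both sides have the same dimensions, so the equation is dimensionally consistent.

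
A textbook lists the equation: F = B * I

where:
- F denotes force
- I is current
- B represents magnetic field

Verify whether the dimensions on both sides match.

No

F (force) has dimensions [L M T^-2].
I (current) has dimensions [I].
B (magnetic field) has dimensions [I^-1 M T^-2].

Left side: [L M T^-2]
Right side: [M T^-2]

The two sides have different dimensions, so the equation is NOT dimensionally consistent.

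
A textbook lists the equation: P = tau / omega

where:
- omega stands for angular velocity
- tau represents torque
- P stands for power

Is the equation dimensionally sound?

No

omega (angular velocity) has dimensions [T^-1].
tau (torque) has dimensions [L^2 M T^-2].
P (power) has dimensions [L^2 M T^-3].

Left side: [L^2 M T^-3]
Right side: [L^2 M T^-1]

The two sides have different dimensions, so the equation is NOT dimensionally consistent.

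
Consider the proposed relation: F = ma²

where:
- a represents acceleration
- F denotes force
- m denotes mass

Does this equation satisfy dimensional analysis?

No

a (acceleration) has dimensions [L T^-2].
F (force) has dimensions [L M T^-2].
m (mass) has dimensions [M].

Left side: [L M T^-2]
Right side: [L^2 M T^-4]

The two sides have different dimensions, so the equation is NOT dimensionally consistent.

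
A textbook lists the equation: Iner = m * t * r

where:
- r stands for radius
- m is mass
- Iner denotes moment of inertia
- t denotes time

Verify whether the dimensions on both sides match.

No

r (radius) has dimensions [L].
m (mass) has dimensions [M].
Iner (moment of inertia) has dimensions [L^2 M].
t (time) has dimensions [T].

Left side: [L^2 M]
Right side: [L M T]

The two sides have different dimensions, so the equation is NOT dimensionally consistent.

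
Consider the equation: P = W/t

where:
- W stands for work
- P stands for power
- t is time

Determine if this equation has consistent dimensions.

Yes

W (work) has dimensions [L^2 M T^-2].
P (power) has dimensions [L^2 M T^-3].
t (time) has dimensions [T].

Left side: [L^2 M T^-3]
Right side: [L^2 M T^-3]

Both sides have the same dimensions, so the equation is dimensionally consistent.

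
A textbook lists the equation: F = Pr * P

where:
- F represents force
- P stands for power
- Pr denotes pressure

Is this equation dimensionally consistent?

No

F (force) has dimensions [L M T^-2].
P (power) has dimensions [L^2 M T^-3].
Pr (pressure) has dimensions [L^-1 M T^-2].

Left side: [L M T^-2]
Right side: [L M^2 T^-5]

The two sides have different dimensions, so the equation is NOT dimensionally consistent.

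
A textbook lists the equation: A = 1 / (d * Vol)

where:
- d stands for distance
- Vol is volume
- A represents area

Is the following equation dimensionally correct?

No

d (distance) has dimensions [L].
Vol (volume) has dimensions [L^3].
A (area) has dimensions [L^2].

Left side: [L^2]
Right side: [L^-4]

The two sides have different dimensions, so the equation is NOT dimensionally consistent.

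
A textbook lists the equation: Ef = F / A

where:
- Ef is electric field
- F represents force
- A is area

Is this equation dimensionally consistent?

No

Ef (electric field) has dimensions [I^-1 L M T^-3].
F (force) has dimensions [L M T^-2].
A (area) has dimensions [L^2].

Left side: [I^-1 L M T^-3]
Right side: [L^-1 M T^-2]

The two sides have different dimensions, so the equation is NOT dimensionally consistent.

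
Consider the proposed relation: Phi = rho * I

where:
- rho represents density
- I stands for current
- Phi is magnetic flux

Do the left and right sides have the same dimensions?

No

rho (density) has dimensions [L^-3 M].
I (current) has dimensions [I].
Phi (magnetic flux) has dimensions [I^-1 L^2 M T^-2].

Left side: [I^-1 L^2 M T^-2]
Right side: [I L^-3 M]

The two sides have different dimensions, so the equation is NOT dimensionally consistent.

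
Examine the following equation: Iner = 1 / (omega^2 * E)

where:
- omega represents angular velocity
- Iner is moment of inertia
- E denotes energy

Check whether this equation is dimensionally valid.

No

omega (angular velocity) has dimensions [T^-1].
Iner (moment of inertia) has dimensions [L^2 M].
E (energy) has dimensions [L^2 M T^-2].

Left side: [L^2 M]
Right side: [L^-2 M^-1 T^4]

The two sides have different dimensions, so the equation is NOT dimensionally consistent.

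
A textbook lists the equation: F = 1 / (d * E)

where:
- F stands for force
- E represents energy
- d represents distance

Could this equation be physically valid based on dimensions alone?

No

F (force) has dimensions [L M T^-2].
E (energy) has dimensions [L^2 M T^-2].
d (distance) has dimensions [L].

Left side: [L M T^-2]
Right side: [L^-3 M^-1 T^2]

The two sides have different dimensions, so the equation is NOT dimensionally consistent.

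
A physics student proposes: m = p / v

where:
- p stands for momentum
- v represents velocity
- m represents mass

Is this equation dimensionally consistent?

Yes

p (momentum) has dimensions [L M T^-1].
v (velocity) has dimensions [L T^-1].
m (mass) has dimensions [M].

Left side: [M]
Right side: [M]

Both sides have the same dimensions, so the equation is dimensionally consistent.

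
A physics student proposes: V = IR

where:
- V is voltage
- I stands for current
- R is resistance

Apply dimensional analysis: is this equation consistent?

Yes

V (voltage) has dimensions [I^-1 L^2 M T^-3].
I (current) has dimensions [I].
R (resistance) has dimensions [I^-2 L^2 M T^-3].

Left side: [I^-1 L^2 M T^-3]
Right side: [I^-1 L^2 M T^-3]

Both sides have the same dimensions, so the equation is dimensionally consistent.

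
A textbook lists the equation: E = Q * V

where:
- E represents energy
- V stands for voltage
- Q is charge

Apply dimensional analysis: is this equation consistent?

Yes

E (energy) has dimensions [L^2 M T^-2].
V (voltage) has dimensions [I^-1 L^2 M T^-3].
Q (charge) has dimensions [I T].

Left side: [L^2 M T^-2]
Right side: [L^2 M T^-2]

Both sides have the same dimensions, so the equation is dimensionally consistent.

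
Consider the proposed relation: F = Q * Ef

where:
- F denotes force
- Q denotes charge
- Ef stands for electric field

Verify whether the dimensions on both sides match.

Yes

F (force) has dimensions [L M T^-2].
Q (charge) has dimensions [I T].
Ef (electric field) has dimensions [I^-1 L M T^-3].

Left side: [L M T^-2]
Right side: [L M T^-2]

Both sides have the same dimensions, so the equation is dimensionally consistent.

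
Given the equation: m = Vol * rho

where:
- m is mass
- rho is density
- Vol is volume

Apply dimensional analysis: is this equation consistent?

Yes

m (mass) has dimensions [M].
rho (density) has dimensions [L^-3 M].
Vol (volume) has dimensions [L^3].

Left side: [M]
Right side: [M]

Both sides have the same dimensions, so the equation is dimensionally consistent.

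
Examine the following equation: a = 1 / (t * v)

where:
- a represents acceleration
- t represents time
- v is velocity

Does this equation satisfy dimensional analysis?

No

a (acceleration) has dimensions [L T^-2].
t (time) has dimensions [T].
v (velocity) has dimensions [L T^-1].

Left side: [L T^-2]
Right side: [L^-1]

The two sides have different dimensions, so the equation is NOT dimensionally consistent.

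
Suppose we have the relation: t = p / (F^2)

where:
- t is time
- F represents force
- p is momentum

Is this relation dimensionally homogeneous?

No

t (time) has dimensions [T].
F (force) has dimensions [L M T^-2].
p (momentum) has dimensions [L M T^-1].

Left side: [T]
Right side: [L^-1 M^-1 T^3]

The two sides have different dimensions, so the equation is NOT dimensionally consistent.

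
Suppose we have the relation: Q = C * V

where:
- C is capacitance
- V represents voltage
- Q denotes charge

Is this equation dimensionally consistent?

Yes

C (capacitance) has dimensions [I^2 L^-2 M^-1 T^4].
V (voltage) has dimensions [I^-1 L^2 M T^-3].
Q (charge) has dimensions [I T].

Left side: [I T]
Right side: [I T]

Both sides have the same dimensions, so the equation is dimensionally consistent.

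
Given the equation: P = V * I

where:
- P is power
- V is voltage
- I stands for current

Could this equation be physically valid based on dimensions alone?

Yes

P (power) has dimensions [L^2 M T^-3].
V (voltage) has dimensions [I^-1 L^2 M T^-3].
I (current) has dimensions [I].

Left side: [L^2 M T^-3]
Right side: [L^2 M T^-3]

Both sides have the same dimensions, so the equation is dimensionally consistent.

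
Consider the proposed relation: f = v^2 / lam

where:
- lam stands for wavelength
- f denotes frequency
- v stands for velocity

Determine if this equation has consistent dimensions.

No

lam (wavelength) has dimensions [L].
f (frequency) has dimensions [T^-1].
v (velocity) has dimensions [L T^-1].

Left side: [T^-1]
Right side: [L T^-2]

The two sides have different dimensions, so the equation is NOT dimensionally consistent.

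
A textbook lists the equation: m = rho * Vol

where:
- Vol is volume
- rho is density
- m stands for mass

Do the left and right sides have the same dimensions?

Yes

Vol (volume) has dimensions [L^3].
rho (density) has dimensions [L^-3 M].
m (mass) has dimensions [M].

Left side: [M]
Right side: [M]

Both sides have the same dimensions, so the equation is dimensionally consistent.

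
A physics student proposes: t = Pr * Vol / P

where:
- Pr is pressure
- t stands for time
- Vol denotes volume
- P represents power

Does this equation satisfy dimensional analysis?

Yes

Pr (pressure) has dimensions [L^-1 M T^-2].
t (time) has dimensions [T].
Vol (volume) has dimensions [L^3].
P (power) has dimensions [L^2 M T^-3].

Left side: [T]
Right side: [T]

Both sides have the same dimensions, so the equation is dimensionally consistent.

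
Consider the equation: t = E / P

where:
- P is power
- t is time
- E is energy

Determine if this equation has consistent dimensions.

Yes

P (power) has dimensions [L^2 M T^-3].
t (time) has dimensions [T].
E (energy) has dimensions [L^2 M T^-2].

Left side: [T]
Right side: [T]

Both sides have the same dimensions, so the equation is dimensionally consistent.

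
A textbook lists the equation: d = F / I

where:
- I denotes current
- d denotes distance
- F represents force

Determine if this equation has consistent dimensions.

No

I (current) has dimensions [I].
d (distance) has dimensions [L].
F (force) has dimensions [L M T^-2].

Left side: [L]
Right side: [I^-1 L M T^-2]

The two sides have different dimensions, so the equation is NOT dimensionally consistent.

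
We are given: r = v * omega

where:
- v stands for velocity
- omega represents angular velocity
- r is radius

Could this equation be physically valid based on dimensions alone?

No

v (velocity) has dimensions [L T^-1].
omega (angular velocity) has dimensions [T^-1].
r (radius) has dimensions [L].

Left side: [L]
Right side: [L T^-2]

The two sides have different dimensions, so the equation is NOT dimensionally consistent.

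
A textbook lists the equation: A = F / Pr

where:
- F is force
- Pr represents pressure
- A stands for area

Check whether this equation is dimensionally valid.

Yes

F (force) has dimensions [L M T^-2].
Pr (pressure) has dimensions [L^-1 M T^-2].
A (area) has dimensions [L^2].

Left side: [L^2]
Right side: [L^2]

Both sides have the same dimensions, so the equation is dimensionally consistent.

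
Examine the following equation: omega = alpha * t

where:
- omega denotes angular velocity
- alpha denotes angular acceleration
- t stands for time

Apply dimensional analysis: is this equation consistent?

Yes

omega (angular velocity) has dimensions [T^-1].
alpha (angular acceleration) has dimensions [T^-2].
t (time) has dimensions [T].

Left side: [T^-1]
Right side: [T^-1]

Both sides have the same dimensions, so the equation is dimensionally consistent.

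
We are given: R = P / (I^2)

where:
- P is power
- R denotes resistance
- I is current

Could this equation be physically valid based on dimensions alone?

Yes

P (power) has dimensions [L^2 M T^-3].
R (resistance) has dimensions [I^-2 L^2 M T^-3].
I (current) has dimensions [I].

Left side: [I^-2 L^2 M T^-3]
Right side: [I^-2 L^2 M T^-3]

Both sides have the same dimensions, so the equation is dimensionally consistent.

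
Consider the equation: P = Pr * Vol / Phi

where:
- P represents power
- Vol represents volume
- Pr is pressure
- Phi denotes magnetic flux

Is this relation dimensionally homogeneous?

No

P (power) has dimensions [L^2 M T^-3].
Vol (volume) has dimensions [L^3].
Pr (pressure) has dimensions [L^-1 M T^-2].
Phi (magnetic flux) has dimensions [I^-1 L^2 M T^-2].

Left side: [L^2 M T^-3]
Right side: [I]

The two sides have different dimensions, so the equation is NOT dimensionally consistent.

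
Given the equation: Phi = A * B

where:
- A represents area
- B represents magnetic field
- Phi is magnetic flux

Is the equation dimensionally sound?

Yes

A (area) has dimensions [L^2].
B (magnetic field) has dimensions [I^-1 M T^-2].
Phi (magnetic flux) has dimensions [I^-1 L^2 M T^-2].

Left side: [I^-1 L^2 M T^-2]
Right side: [I^-1 L^2 M T^-2]

Both sides have the same dimensions, so the equation is dimensionally consistent.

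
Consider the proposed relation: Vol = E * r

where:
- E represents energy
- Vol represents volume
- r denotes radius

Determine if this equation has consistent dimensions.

No

E (energy) has dimensions [L^2 M T^-2].
Vol (volume) has dimensions [L^3].
r (radius) has dimensions [L].

Left side: [L^3]
Right side: [L^3 M T^-2]

The two sides have different dimensions, so the equation is NOT dimensionally consistent.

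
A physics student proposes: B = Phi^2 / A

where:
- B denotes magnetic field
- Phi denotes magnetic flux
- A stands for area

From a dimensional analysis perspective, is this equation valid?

No

B (magnetic field) has dimensions [I^-1 M T^-2].
Phi (magnetic flux) has dimensions [I^-1 L^2 M T^-2].
A (area) has dimensions [L^2].

Left side: [I^-1 M T^-2]
Right side: [I^-2 L^2 M^2 T^-4]

The two sides have different dimensions, so the equation is NOT dimensionally consistent.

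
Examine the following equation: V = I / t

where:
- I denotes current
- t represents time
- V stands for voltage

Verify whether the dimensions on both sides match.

No

I (current) has dimensions [I].
t (time) has dimensions [T].
V (voltage) has dimensions [I^-1 L^2 M T^-3].

Left side: [I^-1 L^2 M T^-3]
Right side: [I T^-1]

The two sides have different dimensions, so the equation is NOT dimensionally consistent.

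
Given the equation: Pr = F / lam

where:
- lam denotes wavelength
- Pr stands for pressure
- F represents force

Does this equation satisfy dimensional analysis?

No

lam (wavelength) has dimensions [L].
Pr (pressure) has dimensions [L^-1 M T^-2].
F (force) has dimensions [L M T^-2].

Left side: [L^-1 M T^-2]
Right side: [M T^-2]

The two sides have different dimensions, so the equation is NOT dimensionally consistent.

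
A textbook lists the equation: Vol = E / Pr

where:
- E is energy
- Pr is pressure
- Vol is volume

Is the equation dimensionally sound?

Yes

E (energy) has dimensions [L^2 M T^-2].
Pr (pressure) has dimensions [L^-1 M T^-2].
Vol (volume) has dimensions [L^3].

Left side: [L^3]
Right side: [L^3]

Both sides have the same dimensions, so the equation is dimensionally consistent.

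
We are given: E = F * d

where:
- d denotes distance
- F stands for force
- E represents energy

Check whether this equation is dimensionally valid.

Yes

d (distance) has dimensions [L].
F (force) has dimensions [L M T^-2].
E (energy) has dimensions [L^2 M T^-2].

Left side: [L^2 M T^-2]
Right side: [L^2 M T^-2]

Both sides have the same dimensions, so the equation is dimensionally consistent.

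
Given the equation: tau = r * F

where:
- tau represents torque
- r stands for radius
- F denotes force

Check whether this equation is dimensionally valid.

Yes

tau (torque) has dimensions [L^2 M T^-2].
r (radius) has dimensions [L].
F (force) has dimensions [L M T^-2].

Left side: [L^2 M T^-2]
Right side: [L^2 M T^-2]

Both sides have the same dimensions, so the equation is dimensionally consistent.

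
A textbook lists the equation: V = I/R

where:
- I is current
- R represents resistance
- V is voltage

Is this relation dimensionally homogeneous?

No

I (current) has dimensions [I].
R (resistance) has dimensions [I^-2 L^2 M T^-3].
V (voltage) has dimensions [I^-1 L^2 M T^-3].

Left side: [I^-1 L^2 M T^-3]
Right side: [I^3 L^-2 M^-1 T^3]

The two sides have different dimensions, so the equation is NOT dimensionally consistent.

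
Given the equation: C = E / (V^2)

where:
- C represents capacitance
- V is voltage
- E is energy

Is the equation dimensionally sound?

Yes

C (capacitance) has dimensions [I^2 L^-2 M^-1 T^4].
V (voltage) has dimensions [I^-1 L^2 M T^-3].
E (energy) has dimensions [L^2 M T^-2].

Left side: [I^2 L^-2 M^-1 T^4]
Right side: [I^2 L^-2 M^-1 T^4]

Both sides have the same dimensions, so the equation is dimensionally consistent.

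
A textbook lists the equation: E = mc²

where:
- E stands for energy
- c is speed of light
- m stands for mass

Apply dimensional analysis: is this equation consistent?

Yes

E (energy) has dimensions [L^2 M T^-2].
c (speed of light) has dimensions [L T^-1].
m (mass) has dimensions [M].

Left side: [L^2 M T^-2]
Right side: [L^2 M T^-2]

Both sides have the same dimensions, so the equation is dimensionally consistent.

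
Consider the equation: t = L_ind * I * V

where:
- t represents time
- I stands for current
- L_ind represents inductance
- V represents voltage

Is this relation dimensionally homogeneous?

No

t (time) has dimensions [T].
I (current) has dimensions [I].
L_ind (inductance) has dimensions [I^-2 L^2 M T^-2].
V (voltage) has dimensions [I^-1 L^2 M T^-3].

Left side: [T]
Right side: [I^-2 L^4 M^2 T^-5]

The two sides have different dimensions, so the equation is NOT dimensionally consistent.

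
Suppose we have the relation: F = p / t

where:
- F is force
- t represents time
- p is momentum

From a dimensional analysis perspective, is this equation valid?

Yes

F (force) has dimensions [L M T^-2].
t (time) has dimensions [T].
p (momentum) has dimensions [L M T^-1].

Left side: [L M T^-2]
Right side: [L M T^-2]

Both sides have the same dimensions, so the equation is dimensionally consistent.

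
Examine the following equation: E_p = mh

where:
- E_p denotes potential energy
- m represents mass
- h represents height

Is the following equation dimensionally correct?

No

E_p (potential energy) has dimensions [L^2 M T^-2].
m (mass) has dimensions [M].
h (height) has dimensions [L].

Left side: [L^2 M T^-2]
Right side: [L M]

The two sides have different dimensions, so the equation is NOT dimensionally consistent.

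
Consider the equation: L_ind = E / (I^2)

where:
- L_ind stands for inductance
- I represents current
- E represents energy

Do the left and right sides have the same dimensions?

Yes

L_ind (inductance) has dimensions [I^-2 L^2 M T^-2].
I (current) has dimensions [I].
E (energy) has dimensions [L^2 M T^-2].

Left side: [I^-2 L^2 M T^-2]
Right side: [I^-2 L^2 M T^-2]

Both sides have the same dimensions, so the equation is dimensionally consistent.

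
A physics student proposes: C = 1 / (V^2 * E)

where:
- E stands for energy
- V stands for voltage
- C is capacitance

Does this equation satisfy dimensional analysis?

No

E (energy) has dimensions [L^2 M T^-2].
V (voltage) has dimensions [I^-1 L^2 M T^-3].
C (capacitance) has dimensions [I^2 L^-2 M^-1 T^4].

Left side: [I^2 L^-2 M^-1 T^4]
Right side: [I^2 L^-6 M^-3 T^8]

The two sides have different dimensions, so the equation is NOT dimensionally consistent.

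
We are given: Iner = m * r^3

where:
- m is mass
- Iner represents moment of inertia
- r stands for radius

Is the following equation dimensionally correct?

No

m (mass) has dimensions [M].
Iner (moment of inertia) has dimensions [L^2 M].
r (radius) has dimensions [L].

Left side: [L^2 M]
Right side: [L^3 M]

The two sides have different dimensions, so the equation is NOT dimensionally consistent.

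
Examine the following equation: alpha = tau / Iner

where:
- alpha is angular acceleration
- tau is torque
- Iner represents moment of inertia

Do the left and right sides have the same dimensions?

Yes

alpha (angular acceleration) has dimensions [T^-2].
tau (torque) has dimensions [L^2 M T^-2].
Iner (moment of inertia) has dimensions [L^2 M].

Left side: [T^-2]
Right side: [T^-2]

Both sides have the same dimensions, so the equation is dimensionally consistent.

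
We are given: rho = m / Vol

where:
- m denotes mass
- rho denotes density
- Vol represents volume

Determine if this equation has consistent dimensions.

Yes

m (mass) has dimensions [M].
rho (density) has dimensions [L^-3 M].
Vol (volume) has dimensions [L^3].

Left side: [L^-3 M]
Right side: [L^-3 M]

Both sides have the same dimensions, so the equation is dimensionally consistent.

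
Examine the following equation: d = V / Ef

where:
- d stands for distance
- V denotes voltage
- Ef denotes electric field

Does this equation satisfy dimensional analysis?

Yes

d (distance) has dimensions [L].
V (voltage) has dimensions [I^-1 L^2 M T^-3].
Ef (electric field) has dimensions [I^-1 L M T^-3].

Left side: [L]
Right side: [L]

Both sides have the same dimensions, so the equation is dimensionally consistent.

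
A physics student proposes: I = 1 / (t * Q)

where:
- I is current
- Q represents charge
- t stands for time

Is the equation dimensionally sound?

No

I (current) has dimensions [I].
Q (charge) has dimensions [I T].
t (time) has dimensions [T].

Left side: [I]
Right side: [I^-1 T^-2]

The two sides have different dimensions, so the equation is NOT dimensionally consistent.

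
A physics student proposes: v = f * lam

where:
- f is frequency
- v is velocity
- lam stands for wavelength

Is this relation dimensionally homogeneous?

Yes

f (frequency) has dimensions [T^-1].
v (velocity) has dimensions [L T^-1].
lam (wavelength) has dimensions [L].

Left side: [L T^-1]
Right side: [L T^-1]

Both sides have the same dimensions, so the equation is dimensionally consistent.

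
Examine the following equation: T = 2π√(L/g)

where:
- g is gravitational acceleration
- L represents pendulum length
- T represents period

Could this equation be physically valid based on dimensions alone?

Yes

g (gravitational acceleration) has dimensions [L T^-2].
L (pendulum length) has dimensions [L].
T (period) has dimensions [T].

Left side: [T]
Right side: [T]

Both sides have the same dimensions, so the equation is dimensionally consistent.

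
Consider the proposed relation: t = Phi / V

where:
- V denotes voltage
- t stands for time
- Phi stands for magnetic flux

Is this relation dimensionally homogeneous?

Yes

V (voltage) has dimensions [I^-1 L^2 M T^-3].
t (time) has dimensions [T].
Phi (magnetic flux) has dimensions [I^-1 L^2 M T^-2].

Left side: [T]
Right side: [T]

Both sides have the same dimensions, so the equation is dimensionally consistent.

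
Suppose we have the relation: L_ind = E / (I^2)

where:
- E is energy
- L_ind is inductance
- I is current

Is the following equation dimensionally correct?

Yes

E (energy) has dimensions [L^2 M T^-2].
L_ind (inductance) has dimensions [I^-2 L^2 M T^-2].
I (current) has dimensions [I].

Left side: [I^-2 L^2 M T^-2]
Right side: [I^-2 L^2 M T^-2]

Both sides have the same dimensions, so the equation is dimensionally consistent.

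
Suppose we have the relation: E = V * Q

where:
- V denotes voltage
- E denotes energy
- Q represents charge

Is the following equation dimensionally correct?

Yes

V (voltage) has dimensions [I^-1 L^2 M T^-3].
E (energy) has dimensions [L^2 M T^-2].
Q (charge) has dimensions [I T].

Left side: [L^2 M T^-2]
Right side: [L^2 M T^-2]

Both sides have the same dimensions, so the equation is dimensionally consistent.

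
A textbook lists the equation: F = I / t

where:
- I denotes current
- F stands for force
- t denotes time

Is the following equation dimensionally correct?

No

I (current) has dimensions [I].
F (force) has dimensions [L M T^-2].
t (time) has dimensions [T].

Left side: [L M T^-2]
Right side: [I T^-1]

The two sides have different dimensions, so the equation is NOT dimensionally consistent.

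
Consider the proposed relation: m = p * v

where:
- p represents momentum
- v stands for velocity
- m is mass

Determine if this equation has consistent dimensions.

No

p (momentum) has dimensions [L M T^-1].
v (velocity) has dimensions [L T^-1].
m (mass) has dimensions [M].

Left side: [M]
Right side: [L^2 M T^-2]

The two sides have different dimensions, so the equation is NOT dimensionally consistent.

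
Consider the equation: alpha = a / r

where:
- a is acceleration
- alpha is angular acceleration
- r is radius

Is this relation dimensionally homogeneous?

Yes

a (acceleration) has dimensions [L T^-2].
alpha (angular acceleration) has dimensions [T^-2].
r (radius) has dimensions [L].

Left side: [T^-2]
Right side: [T^-2]

Both sides have the same dimensions, so the equation is dimensionally consistent.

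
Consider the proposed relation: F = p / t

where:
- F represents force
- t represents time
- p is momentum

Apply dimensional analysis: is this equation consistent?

Yes

F (force) has dimensions [L M T^-2].
t (time) has dimensions [T].
p (momentum) has dimensions [L M T^-1].

Left side: [L M T^-2]
Right side: [L M T^-2]

Both sides have the same dimensions, so the equation is dimensionally consistent.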